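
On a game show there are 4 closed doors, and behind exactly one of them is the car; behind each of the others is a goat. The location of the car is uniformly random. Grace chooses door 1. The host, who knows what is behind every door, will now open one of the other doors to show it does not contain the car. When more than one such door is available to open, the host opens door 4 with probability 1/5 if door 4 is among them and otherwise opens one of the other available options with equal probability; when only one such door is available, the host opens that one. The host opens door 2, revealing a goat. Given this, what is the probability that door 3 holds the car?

Consider each possible location of the car in turn.
If it is behind door 1 (prior 1/4): door 4 is available but not opened; door 2 gets probability (1 − 1/5)/2 = 2/5; weight (1/4)·(2/5) = 1/10.
If it is behind door 2 (prior 1/4): the host opened door 2, so this case is ruled out; weight (1/4)·0 = 0.
If it is behind door 3 (prior 1/4): door 4 is available but not opened, probability 4/5; weight (1/4)·(4/5) = 1/5.
If it is behind door 4 (prior 1/4): door 4 holds the prize so is unavailable; the host chooses uniformly among the 2 others, probability 1/2; weight (1/4)·(1/2) = 1/8.
The weights sum to 17/40.
So P(the car behind door 3 | the host opened door 2) = (1/5) / (17/40) = 8/17.

8/17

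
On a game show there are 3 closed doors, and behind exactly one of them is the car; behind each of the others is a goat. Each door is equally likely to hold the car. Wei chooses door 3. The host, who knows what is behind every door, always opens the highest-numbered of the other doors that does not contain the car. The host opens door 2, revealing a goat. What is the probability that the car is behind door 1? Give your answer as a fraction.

Condition on the true location of the car.
If it is behind either of doors 1 and 3 (prior 1/3 each): door 2 is the highest-numbered option available, probability 1; weight (1/3)·1 = 1/3 each.
If it is behind door 2 (prior 1/3): the host opened door 2, so this case is ruled out; weight (1/3)·0 = 0.
The weights sum to 2/3.
So P(the car behind door 1 | the host opened door 2) = (1/3) / (2/3) = 1/2.

1/2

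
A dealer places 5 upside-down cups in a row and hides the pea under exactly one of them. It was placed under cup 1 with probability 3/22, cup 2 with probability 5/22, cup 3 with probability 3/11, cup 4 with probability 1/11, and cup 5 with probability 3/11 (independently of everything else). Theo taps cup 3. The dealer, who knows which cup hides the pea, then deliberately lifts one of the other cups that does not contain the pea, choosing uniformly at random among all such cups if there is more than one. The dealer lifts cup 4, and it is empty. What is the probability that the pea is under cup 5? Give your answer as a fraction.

Apply Bayes' rule, conditioning on where the pea actually is.
If it is under cup 1 (prior 3/22): the dealer has 3 equally likely choices, so probability 1/3; weight (3/22)·(1/3) = 1/22.
If it is under cup 2 (prior 5/22): the dealer has 3 equally likely choices, so probability 1/3; weight (5/22)·(1/3) = 5/66.
If it is under cup 3 (prior 3/11): the dealer has 4 equally likely choices, so probability 1/4; weight (3/11)·(1/4) = 3/44.
If it is under cup 4 (prior 1/11): the dealer opened cup 4, so this case is ruled out; weight (1/11)·0 = 0.
If it is under cup 5 (prior 3/11): the dealer has 3 equally likely choices, so probability 1/3; weight (3/11)·(1/3) = 1/11.
The weights sum to 37/132.
So P(the pea under cup 5 | the dealer opened cup 4) = (1/11) / (37/132) = 12/37.

12/37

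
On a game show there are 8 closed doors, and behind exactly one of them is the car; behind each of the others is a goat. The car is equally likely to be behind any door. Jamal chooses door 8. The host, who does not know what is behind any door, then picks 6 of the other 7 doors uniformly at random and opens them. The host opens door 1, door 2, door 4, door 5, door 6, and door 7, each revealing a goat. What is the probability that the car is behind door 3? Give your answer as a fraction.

Because the host chose which doors to open without knowing where the car is, the choice is independent of the prize location. Learning that none of the 6 opened doors holds the car simply rules out those 6 locations and leaves the remaining 2 doors still equally likely by symmetry.
So P(the car behind door 3) = 1/2.

1/2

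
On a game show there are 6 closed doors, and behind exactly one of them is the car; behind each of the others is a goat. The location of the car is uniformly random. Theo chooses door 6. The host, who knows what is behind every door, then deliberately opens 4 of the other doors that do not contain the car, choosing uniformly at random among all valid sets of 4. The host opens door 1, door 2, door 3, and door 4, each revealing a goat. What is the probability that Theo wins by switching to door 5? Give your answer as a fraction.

Apply Bayes' rule, conditioning on where the car actually is.
If it is behind any of doors 1, 2, 3, and 4 (prior 1/6 each): that door was opened and seen not to hold the prize — ruled out; weight (1/6)·0 = 0 each.
If it is behind door 5 (prior 1/6): the host has no choice, probability 1; weight (1/6)·1 = 1/6.
If it is behind door 6 (prior 1/6): the host has 5 equally likely choices, so probability 1/5; weight (1/6)·(1/5) = 1/30.
The weights sum to 1/5.
So P(the car behind door 5 | the host opened door 1, door 2, door 3, and door 4) = (1/6) / (1/5) = 5/6.

5/6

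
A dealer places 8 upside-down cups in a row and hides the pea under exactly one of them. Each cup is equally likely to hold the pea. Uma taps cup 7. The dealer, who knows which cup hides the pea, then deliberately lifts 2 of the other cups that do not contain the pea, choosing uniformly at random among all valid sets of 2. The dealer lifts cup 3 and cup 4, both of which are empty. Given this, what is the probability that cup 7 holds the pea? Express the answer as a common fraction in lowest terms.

Condition on the true location of the pea.
If it is under any of cups 1, 2, 5, 6, and 8 (prior 1/8 each): the dealer has 15 equally likely choices, so probability 1/15; weight (1/8)·(1/15) = 1/120 each.
If it is under either of cups 3 and 4 (prior 1/8 each): that cup was opened and seen not to hold the prize — ruled out; weight (1/8)·0 = 0 each.
If it is under cup 7 (prior 1/8): the dealer has 21 equally likely choices, so probability 1/21; weight (1/8)·(1/21) = 1/168.
The weights sum to 1/21.
So P(the pea under cup 7 | the dealer opened cup 3 and cup 4) = (1/168) / (1/21) = 1/8.

1/8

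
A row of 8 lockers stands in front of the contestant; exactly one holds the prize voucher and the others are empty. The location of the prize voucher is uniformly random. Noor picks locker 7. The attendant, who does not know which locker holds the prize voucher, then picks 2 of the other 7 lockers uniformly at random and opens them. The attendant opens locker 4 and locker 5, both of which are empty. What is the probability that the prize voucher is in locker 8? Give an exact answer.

1/6

Condition on the true location of the prize voucher.
If it is in any of lockers 1, 2, 3, 6, 7, and 8 (prior 1/8 each): the attendant picks exactly this set with probability 1/21 regardless, and none is the prize; weight (1/8)·(1/21) = 1/168 each.
If it is in either of lockers 4 and 5 (prior 1/8 each): that locker was opened and seen not to hold the prize — ruled out; weight (1/8)·0 = 0 each.
The weights sum to 1/28.
So P(the prize voucher in locker 8 | the attendant opened locker 4 and locker 5) = (1/168) / (1/28) = 1/6.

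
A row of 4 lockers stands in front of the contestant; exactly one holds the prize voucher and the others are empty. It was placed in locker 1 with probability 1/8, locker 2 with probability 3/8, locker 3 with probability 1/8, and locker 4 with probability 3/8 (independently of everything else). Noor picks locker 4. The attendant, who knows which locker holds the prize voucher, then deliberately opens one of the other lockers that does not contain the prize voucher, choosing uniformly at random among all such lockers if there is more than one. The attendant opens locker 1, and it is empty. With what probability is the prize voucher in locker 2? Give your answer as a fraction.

Apply Bayes' rule, conditioning on where the prize voucher actually is.
If it is in locker 1 (prior 1/8): the attendant opened locker 1, so this case is ruled out; weight (1/8)·0 = 0.
If it is in locker 2 (prior 3/8): the attendant has 2 equally likely choices, so probability 1/2; weight (3/8)·(1/2) = 3/16.
If it is in locker 3 (prior 1/8): the attendant has 2 equally likely choices, so probability 1/2; weight (1/8)·(1/2) = 1/16.
If it is in locker 4 (prior 3/8): the attendant has 3 equally likely choices, so probability 1/3; weight (3/8)·(1/3) = 1/8.
The weights sum to 3/8.
So P(the prize voucher in locker 2 | the attendant opened locker 1) = (3/16) / (3/8) = 1/2.

1/2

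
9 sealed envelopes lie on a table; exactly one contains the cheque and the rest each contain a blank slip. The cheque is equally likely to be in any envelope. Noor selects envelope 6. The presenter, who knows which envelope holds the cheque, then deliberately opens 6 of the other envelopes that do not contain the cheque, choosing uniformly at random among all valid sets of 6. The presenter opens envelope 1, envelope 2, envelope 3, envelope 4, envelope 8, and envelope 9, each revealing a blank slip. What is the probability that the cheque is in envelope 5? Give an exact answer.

4/9

Condition on the true location of the cheque.
If it is in any of envelopes 1, 2, 3, 4, 8, and 9 (prior 1/9 each): that envelope was opened and seen not to hold the prize — ruled out; weight (1/9)·0 = 0 each.
If it is in either of envelopes 5 and 7 (prior 1/9 each): the presenter has 7 equally likely choices, so probability 1/7; weight (1/9)·(1/7) = 1/63 each.
If it is in envelope 6 (prior 1/9): the presenter has 28 equally likely choices, so probability 1/28; weight (1/9)·(1/28) = 1/252.
The weights sum to 1/28.
So P(the cheque in envelope 5 | the presenter opened envelope 1, envelope 2, envelope 3, envelope 4, envelope 8, and envelope 9) = (1/63) / (1/28) = 4/9.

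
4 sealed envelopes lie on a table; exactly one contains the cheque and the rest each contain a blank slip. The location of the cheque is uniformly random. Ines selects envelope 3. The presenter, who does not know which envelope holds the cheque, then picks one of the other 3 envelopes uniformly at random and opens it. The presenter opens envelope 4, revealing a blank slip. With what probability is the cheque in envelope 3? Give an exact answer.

1/3

Consider each possible location of the cheque in turn.
If it is in any of envelopes 1, 2, and 3 (prior 1/4 each): the presenter picks envelope 4 with probability 1/3 regardless, and it is not the prize; weight (1/4)·(1/3) = 1/12 each.
If it is in envelope 4 (prior 1/4): the presenter opened envelope 4, so this case is ruled out; weight (1/4)·0 = 0.
The weights sum to 1/4.
So P(the cheque in envelope 3 | the presenter opened envelope 4) = (1/12) / (1/4) = 1/3.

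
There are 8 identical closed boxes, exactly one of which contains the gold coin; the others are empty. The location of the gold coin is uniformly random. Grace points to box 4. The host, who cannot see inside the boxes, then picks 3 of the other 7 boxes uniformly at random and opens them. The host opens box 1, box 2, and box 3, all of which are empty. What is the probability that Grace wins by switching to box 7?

Apply Bayes' rule, conditioning on where the gold coin actually is.
If it is in any of boxes 1, 2, and 3 (prior 1/8 each): that box was opened and seen not to hold the prize — ruled out; weight (1/8)·0 = 0 each.
If it is in any of boxes 4, 5, 6, 7, and 8 (prior 1/8 each): the host picks exactly this set with probability 1/35 regardless, and none is the prize; weight (1/8)·(1/35) = 1/280 each.
The weights sum to 1/56.
So P(the gold coin in box 7 | the host opened box 1, box 2, and box 3) = (1/280) / (1/56) = 1/5.

1/5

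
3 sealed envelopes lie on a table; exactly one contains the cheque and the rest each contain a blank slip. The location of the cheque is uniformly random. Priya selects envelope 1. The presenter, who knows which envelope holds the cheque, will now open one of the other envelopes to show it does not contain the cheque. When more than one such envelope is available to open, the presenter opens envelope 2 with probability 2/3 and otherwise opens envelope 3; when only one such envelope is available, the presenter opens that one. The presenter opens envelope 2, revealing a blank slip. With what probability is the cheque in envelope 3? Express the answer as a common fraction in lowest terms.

3/5

Consider each possible location of the cheque in turn.
If it is in envelope 1 (prior 1/3): envelope 2 is available, opened with probability 2/3; weight (1/3)·(2/3) = 2/9.
If it is in envelope 2 (prior 1/3): the presenter opened envelope 2, so this case is ruled out; weight (1/3)·0 = 0.
If it is in envelope 3 (prior 1/3): only envelope 2 is available, probability 1; weight (1/3)·1 = 1/3.
The weights sum to 5/9.
So P(the cheque in envelope 3 | the presenter opened envelope 2) = (1/3) / (5/9) = 3/5.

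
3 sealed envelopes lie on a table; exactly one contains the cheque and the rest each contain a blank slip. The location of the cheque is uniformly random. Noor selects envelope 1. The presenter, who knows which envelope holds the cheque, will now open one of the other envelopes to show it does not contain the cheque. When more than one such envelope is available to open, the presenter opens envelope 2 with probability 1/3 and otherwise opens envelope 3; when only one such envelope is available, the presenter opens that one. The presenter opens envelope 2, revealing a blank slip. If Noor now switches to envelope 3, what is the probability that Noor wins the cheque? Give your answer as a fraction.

Condition on the true location of the cheque.
If it is in envelope 1 (prior 1/3): envelope 2 is available, opened with probability 1/3; weight (1/3)·(1/3) = 1/9.
If it is in envelope 2 (prior 1/3): the presenter opened envelope 2, so this case is ruled out; weight (1/3)·0 = 0.
If it is in envelope 3 (prior 1/3): only envelope 2 is available, probability 1; weight (1/3)·1 = 1/3.
The weights sum to 4/9.
So P(the cheque in envelope 3 | the presenter opened envelope 2) = (1/3) / (4/9) = 3/4.

3/4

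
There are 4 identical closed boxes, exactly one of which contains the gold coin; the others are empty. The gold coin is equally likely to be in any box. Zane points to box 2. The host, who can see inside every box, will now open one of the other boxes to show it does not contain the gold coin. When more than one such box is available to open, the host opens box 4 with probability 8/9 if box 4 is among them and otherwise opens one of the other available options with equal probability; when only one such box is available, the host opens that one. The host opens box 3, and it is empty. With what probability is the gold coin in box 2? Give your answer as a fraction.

1/12

Consider each possible location of the gold coin in turn.
If it is in box 1 (prior 1/4): box 4 is available but not opened, probability 1/9; weight (1/4)·(1/9) = 1/36.
If it is in box 2 (prior 1/4): box 4 is available but not opened; box 3 gets probability (1 − 8/9)/2 = 1/18; weight (1/4)·(1/18) = 1/72.
If it is in box 3 (prior 1/4): the host opened box 3, so this case is ruled out; weight (1/4)·0 = 0.
If it is in box 4 (prior 1/4): box 4 holds the prize so is unavailable; the host chooses uniformly among the 2 others, probability 1/2; weight (1/4)·(1/2) = 1/8.
The weights sum to 1/6.
So P(the gold coin in box 2 | the host opened box 3) = (1/72) / (1/6) = 1/12.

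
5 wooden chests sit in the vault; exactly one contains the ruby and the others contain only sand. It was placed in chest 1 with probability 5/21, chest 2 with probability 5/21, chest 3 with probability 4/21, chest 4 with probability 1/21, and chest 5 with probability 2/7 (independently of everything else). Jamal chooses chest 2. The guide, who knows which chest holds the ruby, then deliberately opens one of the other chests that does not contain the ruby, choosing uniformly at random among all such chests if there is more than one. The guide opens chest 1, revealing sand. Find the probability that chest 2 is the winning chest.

15/59

Consider each possible location of the ruby in turn.
If it is in chest 1 (prior 5/21): the guide opened chest 1, so this case is ruled out; weight (5/21)·0 = 0.
If it is in chest 2 (prior 5/21): the guide has 4 equally likely choices, so probability 1/4; weight (5/21)·(1/4) = 5/84.
If it is in chest 3 (prior 4/21): the guide has 3 equally likely choices, so probability 1/3; weight (4/21)·(1/3) = 4/63.
If it is in chest 4 (prior 1/21): the guide has 3 equally likely choices, so probability 1/3; weight (1/21)·(1/3) = 1/63.
If it is in chest 5 (prior 2/7): the guide has 3 equally likely choices, so probability 1/3; weight (2/7)·(1/3) = 2/21.
The weights sum to 59/252.
So P(the ruby in chest 2 | the guide opened chest 1) = (5/84) / (59/252) = 15/59.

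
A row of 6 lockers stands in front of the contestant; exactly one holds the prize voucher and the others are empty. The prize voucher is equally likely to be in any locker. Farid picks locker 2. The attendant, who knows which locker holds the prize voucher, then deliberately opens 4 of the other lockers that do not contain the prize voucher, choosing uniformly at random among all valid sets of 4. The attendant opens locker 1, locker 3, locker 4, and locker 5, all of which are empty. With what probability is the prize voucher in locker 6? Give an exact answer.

5/6

Condition on the true location of the prize voucher.
If it is in any of lockers 1, 3, 4, and 5 (prior 1/6 each): that locker was opened and seen not to hold the prize — ruled out; weight (1/6)·0 = 0 each.
If it is in locker 2 (prior 1/6): the attendant has 5 equally likely choices, so probability 1/5; weight (1/6)·(1/5) = 1/30.
If it is in locker 6 (prior 1/6): the attendant has no choice, probability 1; weight (1/6)·1 = 1/6.
The weights sum to 1/5.
So P(the prize voucher in locker 6 | the attendant opened locker 1, locker 3, locker 4, and locker 5) = (1/6) / (1/5) = 5/6.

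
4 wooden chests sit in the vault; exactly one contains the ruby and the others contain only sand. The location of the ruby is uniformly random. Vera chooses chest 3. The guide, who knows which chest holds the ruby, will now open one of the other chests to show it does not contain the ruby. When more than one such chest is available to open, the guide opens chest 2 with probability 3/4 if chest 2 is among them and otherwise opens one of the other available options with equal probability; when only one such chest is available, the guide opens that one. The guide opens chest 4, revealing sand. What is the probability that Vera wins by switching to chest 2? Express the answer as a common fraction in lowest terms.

Condition on the true location of the ruby.
If it is in chest 1 (prior 1/4): chest 2 is available but not opened, probability 1/4; weight (1/4)·(1/4) = 1/16.
If it is in chest 2 (prior 1/4): chest 2 holds the prize so is unavailable; the guide chooses uniformly among the 2 others, probability 1/2; weight (1/4)·(1/2) = 1/8.
If it is in chest 3 (prior 1/4): chest 2 is available but not opened; chest 4 gets probability (1 − 3/4)/2 = 1/8; weight (1/4)·(1/8) = 1/32.
If it is in chest 4 (prior 1/4): the guide opened chest 4, so this case is ruled out; weight (1/4)·0 = 0.
The weights sum to 7/32.
So P(the ruby in chest 2 | the guide opened chest 4) = (1/8) / (7/32) = 4/7.

4/7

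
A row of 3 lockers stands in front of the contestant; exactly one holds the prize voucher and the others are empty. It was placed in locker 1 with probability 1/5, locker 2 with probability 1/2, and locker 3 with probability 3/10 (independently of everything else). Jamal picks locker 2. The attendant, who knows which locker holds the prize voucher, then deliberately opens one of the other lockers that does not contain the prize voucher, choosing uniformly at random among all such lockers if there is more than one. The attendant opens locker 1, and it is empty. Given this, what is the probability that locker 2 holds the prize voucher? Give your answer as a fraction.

Condition on the true location of the prize voucher.
If it is in locker 1 (prior 1/5): the attendant opened locker 1, so this case is ruled out; weight (1/5)·0 = 0.
If it is in locker 2 (prior 1/2): the attendant has 2 equally likely choices, so probability 1/2; weight (1/2)·(1/2) = 1/4.
If it is in locker 3 (prior 3/10): the attendant has no choice, probability 1; weight (3/10)·1 = 3/10.
The weights sum to 11/20.
So P(the prize voucher in locker 2 | the attendant opened locker 1) = (1/4) / (11/20) = 5/11.

5/11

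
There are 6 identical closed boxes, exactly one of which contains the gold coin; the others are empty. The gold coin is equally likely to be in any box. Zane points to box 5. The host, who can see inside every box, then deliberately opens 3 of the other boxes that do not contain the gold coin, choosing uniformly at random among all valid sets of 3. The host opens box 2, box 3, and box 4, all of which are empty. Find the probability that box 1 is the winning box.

5/12

Condition on the true location of the gold coin.
If it is in either of boxes 1 and 6 (prior 1/6 each): the host has 4 equally likely choices, so probability 1/4; weight (1/6)·(1/4) = 1/24 each.
If it is in any of boxes 2, 3, and 4 (prior 1/6 each): that box was opened and seen not to hold the prize — ruled out; weight (1/6)·0 = 0 each.
If it is in box 5 (prior 1/6): the host has 10 equally likely choices, so probability 1/10; weight (1/6)·(1/10) = 1/60.
The weights sum to 1/10.
So P(the gold coin in box 1 | the host opened box 2, box 3, and box 4) = (1/24) / (1/10) = 5/12.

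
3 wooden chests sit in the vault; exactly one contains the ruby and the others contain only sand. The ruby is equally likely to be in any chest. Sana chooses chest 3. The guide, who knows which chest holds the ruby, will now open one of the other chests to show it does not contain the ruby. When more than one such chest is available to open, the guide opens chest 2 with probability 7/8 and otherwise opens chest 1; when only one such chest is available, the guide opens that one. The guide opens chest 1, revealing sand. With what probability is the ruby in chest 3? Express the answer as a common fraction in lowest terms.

Condition on the true location of the ruby.
If it is in chest 1 (prior 1/3): the guide opened chest 1, so this case is ruled out; weight (1/3)·0 = 0.
If it is in chest 2 (prior 1/3): only chest 1 is available, probability 1; weight (1/3)·1 = 1/3.
If it is in chest 3 (prior 1/3): chest 2 is available but not opened, probability 1/8; weight (1/3)·(1/8) = 1/24.
The weights sum to 3/8.
So P(the ruby in chest 3 | the guide opened chest 1) = (1/24) / (3/8) = 1/9.

1/9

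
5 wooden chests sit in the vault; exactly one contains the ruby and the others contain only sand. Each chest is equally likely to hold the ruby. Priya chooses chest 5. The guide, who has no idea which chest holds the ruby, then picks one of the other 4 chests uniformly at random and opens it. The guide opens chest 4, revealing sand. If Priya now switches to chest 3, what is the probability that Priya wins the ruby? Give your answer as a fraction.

1/4

Because the guide chose which chest to open without knowing where the ruby is, the choice is independent of the prize location. Learning that chest 4 does not hold the ruby simply rules out that one location and leaves the remaining 4 chests still equally likely by symmetry.
So P(the ruby in chest 3) = 1/4.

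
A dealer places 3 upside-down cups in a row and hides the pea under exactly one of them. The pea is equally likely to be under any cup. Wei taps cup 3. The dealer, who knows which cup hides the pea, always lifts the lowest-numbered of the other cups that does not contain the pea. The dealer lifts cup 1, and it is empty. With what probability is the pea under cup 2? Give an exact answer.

Consider each possible location of the pea in turn.
If it is under cup 1 (prior 1/3): the dealer opened cup 1, so this case is ruled out; weight (1/3)·0 = 0.
If it is under either of cups 2 and 3 (prior 1/3 each): cup 1 is the lowest-numbered option available, probability 1; weight (1/3)·1 = 1/3 each.
The weights sum to 2/3.
So P(the pea under cup 2 | the dealer opened cup 1) = (1/3) / (2/3) = 1/2.

1/2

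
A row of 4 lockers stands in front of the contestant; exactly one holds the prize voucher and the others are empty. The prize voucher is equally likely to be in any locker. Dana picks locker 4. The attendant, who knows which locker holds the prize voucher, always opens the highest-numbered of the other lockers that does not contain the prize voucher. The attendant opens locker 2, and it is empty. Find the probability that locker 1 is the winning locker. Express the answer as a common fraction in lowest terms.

0

Consider each possible location of the prize voucher in turn.
If it is in either of lockers 1 and 4 (prior 1/4 each): the attendant would have opened locker 3 instead, probability 0; weight (1/4)·0 = 0 each.
If it is in locker 2 (prior 1/4): the attendant opened locker 2, so this case is ruled out; weight (1/4)·0 = 0.
If it is in locker 3 (prior 1/4): locker 2 is the highest-numbered option available, probability 1; weight (1/4)·1 = 1/4.
The weights sum to 1/4.
So P(the prize voucher in locker 1 | the attendant opened locker 2) = 0 / (1/4) = 0.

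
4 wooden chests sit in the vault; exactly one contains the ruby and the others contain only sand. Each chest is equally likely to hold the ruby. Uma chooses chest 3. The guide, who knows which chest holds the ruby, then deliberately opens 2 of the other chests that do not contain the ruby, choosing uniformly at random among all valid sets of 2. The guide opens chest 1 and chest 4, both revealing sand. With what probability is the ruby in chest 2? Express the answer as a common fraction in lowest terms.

3/4

Condition on the true location of the ruby.
If it is in either of chests 1 and 4 (prior 1/4 each): that chest was opened and seen not to hold the prize — ruled out; weight (1/4)·0 = 0 each.
If it is in chest 2 (prior 1/4): the guide has no choice, probability 1; weight (1/4)·1 = 1/4.
If it is in chest 3 (prior 1/4): the guide has 3 equally likely choices, so probability 1/3; weight (1/4)·(1/3) = 1/12.
The weights sum to 1/3.
So P(the ruby in chest 2 | the guide opened chest 1 and chest 4) = (1/4) / (1/3) = 3/4.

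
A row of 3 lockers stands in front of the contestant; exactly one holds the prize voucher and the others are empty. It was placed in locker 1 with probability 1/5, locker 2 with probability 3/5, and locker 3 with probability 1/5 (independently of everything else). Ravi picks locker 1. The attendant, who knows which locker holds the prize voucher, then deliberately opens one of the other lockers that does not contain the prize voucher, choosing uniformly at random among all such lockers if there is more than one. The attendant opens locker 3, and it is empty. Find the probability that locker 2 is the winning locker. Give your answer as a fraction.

Condition on the true location of the prize voucher.
If it is in locker 1 (prior 1/5): the attendant has 2 equally likely choices, so probability 1/2; weight (1/5)·(1/2) = 1/10.
If it is in locker 2 (prior 3/5): the attendant has no choice, probability 1; weight (3/5)·1 = 3/5.
If it is in locker 3 (prior 1/5): the attendant opened locker 3, so this case is ruled out; weight (1/5)·0 = 0.
The weights sum to 7/10.
So P(the prize voucher in locker 2 | the attendant opened locker 3) = (3/5) / (7/10) = 6/7.

6/7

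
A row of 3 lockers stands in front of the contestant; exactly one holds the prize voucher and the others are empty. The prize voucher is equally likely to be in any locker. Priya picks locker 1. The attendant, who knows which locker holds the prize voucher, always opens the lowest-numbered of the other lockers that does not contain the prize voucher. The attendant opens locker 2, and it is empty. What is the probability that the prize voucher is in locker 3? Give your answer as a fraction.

Apply Bayes' rule, conditioning on where the prize voucher actually is.
If it is in either of lockers 1 and 3 (prior 1/3 each): locker 2 is the lowest-numbered option available, probability 1; weight (1/3)·1 = 1/3 each.
If it is in locker 2 (prior 1/3): the attendant opened locker 2, so this case is ruled out; weight (1/3)·0 = 0.
The weights sum to 2/3.
So P(the prize voucher in locker 3 | the attendant opened locker 2) = (1/3) / (2/3) = 1/2.

1/2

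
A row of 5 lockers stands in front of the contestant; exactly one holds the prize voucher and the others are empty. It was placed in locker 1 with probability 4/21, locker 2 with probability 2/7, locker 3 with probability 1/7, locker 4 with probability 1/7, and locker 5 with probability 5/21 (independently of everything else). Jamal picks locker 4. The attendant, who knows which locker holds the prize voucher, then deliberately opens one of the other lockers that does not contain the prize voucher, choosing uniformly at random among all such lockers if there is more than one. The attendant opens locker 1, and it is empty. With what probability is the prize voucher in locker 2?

Condition on the true location of the prize voucher.
If it is in locker 1 (prior 4/21): the attendant opened locker 1, so this case is ruled out; weight (4/21)·0 = 0.
If it is in locker 2 (prior 2/7): the attendant has 3 equally likely choices, so probability 1/3; weight (2/7)·(1/3) = 2/21.
If it is in locker 3 (prior 1/7): the attendant has 3 equally likely choices, so probability 1/3; weight (1/7)·(1/3) = 1/21.
If it is in locker 4 (prior 1/7): the attendant has 4 equally likely choices, so probability 1/4; weight (1/7)·(1/4) = 1/28.
If it is in locker 5 (prior 5/21): the attendant has 3 equally likely choices, so probability 1/3; weight (5/21)·(1/3) = 5/63.
The weights sum to 65/252.
So P(the prize voucher in locker 2 | the attendant opened locker 1) = (2/21) / (65/252) = 24/65.

24/65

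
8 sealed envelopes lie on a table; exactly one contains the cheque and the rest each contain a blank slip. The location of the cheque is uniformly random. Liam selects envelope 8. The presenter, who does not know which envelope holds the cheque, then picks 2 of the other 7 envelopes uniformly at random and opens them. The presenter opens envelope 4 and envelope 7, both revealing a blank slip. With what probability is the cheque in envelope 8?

1/6

Consider each possible location of the cheque in turn.
If it is in any of envelopes 1, 2, 3, 5, 6, and 8 (prior 1/8 each): the presenter picks exactly this set with probability 1/21 regardless, and none is the prize; weight (1/8)·(1/21) = 1/168 each.
If it is in either of envelopes 4 and 7 (prior 1/8 each): that envelope was opened and seen not to hold the prize — ruled out; weight (1/8)·0 = 0 each.
The weights sum to 1/28.
So P(the cheque in envelope 8 | the presenter opened envelope 4 and envelope 7) = (1/168) / (1/28) = 1/6.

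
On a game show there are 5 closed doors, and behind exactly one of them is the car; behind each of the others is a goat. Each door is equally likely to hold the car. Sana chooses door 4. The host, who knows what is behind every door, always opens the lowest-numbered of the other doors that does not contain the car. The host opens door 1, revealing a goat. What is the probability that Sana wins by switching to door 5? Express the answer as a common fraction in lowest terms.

Condition on the true location of the car.
If it is behind door 1 (prior 1/5): the host opened door 1, so this case is ruled out; weight (1/5)·0 = 0.
If it is behind any of doors 2, 3, 4, and 5 (prior 1/5 each): door 1 is the lowest-numbered option available, probability 1; weight (1/5)·1 = 1/5 each.
The weights sum to 4/5.
So P(the car behind door 5 | the host opened door 1) = (1/5) / (4/5) = 1/4.

1/4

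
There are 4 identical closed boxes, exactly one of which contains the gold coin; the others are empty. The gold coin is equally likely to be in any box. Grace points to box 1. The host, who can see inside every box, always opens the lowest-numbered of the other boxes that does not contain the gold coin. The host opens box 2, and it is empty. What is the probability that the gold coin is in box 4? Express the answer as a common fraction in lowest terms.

Consider each possible location of the gold coin in turn.
If it is in any of boxes 1, 3, and 4 (prior 1/4 each): box 2 is the lowest-numbered option available, probability 1; weight (1/4)·1 = 1/4 each.
If it is in box 2 (prior 1/4): the host opened box 2, so this case is ruled out; weight (1/4)·0 = 0.
The weights sum to 3/4.
So P(the gold coin in box 4 | the host opened box 2) = (1/4) / (3/4) = 1/3.

1/3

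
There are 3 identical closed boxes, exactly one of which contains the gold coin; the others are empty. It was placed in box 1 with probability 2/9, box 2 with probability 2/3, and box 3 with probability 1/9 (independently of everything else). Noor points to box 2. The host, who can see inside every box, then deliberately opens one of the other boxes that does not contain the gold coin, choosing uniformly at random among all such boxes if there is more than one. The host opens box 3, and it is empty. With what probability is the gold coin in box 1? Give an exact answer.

2/5

Condition on the true location of the gold coin.
If it is in box 1 (prior 2/9): the host has no choice, probability 1; weight (2/9)·1 = 2/9.
If it is in box 2 (prior 2/3): the host has 2 equally likely choices, so probability 1/2; weight (2/3)·(1/2) = 1/3.
If it is in box 3 (prior 1/9): the host opened box 3, so this case is ruled out; weight (1/9)·0 = 0.
The weights sum to 5/9.
So P(the gold coin in box 1 | the host opened box 3) = (2/9) / (5/9) = 2/5.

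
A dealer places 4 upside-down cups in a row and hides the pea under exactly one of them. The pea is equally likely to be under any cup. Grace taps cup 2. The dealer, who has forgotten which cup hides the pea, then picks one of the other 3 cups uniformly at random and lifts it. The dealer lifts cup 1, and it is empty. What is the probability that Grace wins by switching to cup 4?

Because the dealer chose which cup to lift without knowing where the pea is, the choice is independent of the prize location. Learning that cup 1 does not hold the pea simply rules out that one location and leaves the remaining 3 cups still equally likely by symmetry.
So P(the pea under cup 4) = 1/3.

1/3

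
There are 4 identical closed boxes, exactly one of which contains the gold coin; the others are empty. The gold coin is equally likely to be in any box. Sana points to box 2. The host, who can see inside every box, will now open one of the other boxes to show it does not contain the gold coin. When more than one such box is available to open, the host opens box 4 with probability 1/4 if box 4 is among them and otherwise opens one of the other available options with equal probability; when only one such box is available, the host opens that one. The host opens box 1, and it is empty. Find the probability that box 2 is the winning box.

Apply Bayes' rule, conditioning on where the gold coin actually is.
If it is in box 1 (prior 1/4): the host opened box 1, so this case is ruled out; weight (1/4)·0 = 0.
If it is in box 2 (prior 1/4): box 4 is available but not opened; box 1 gets probability (1 − 1/4)/2 = 3/8; weight (1/4)·(3/8) = 3/32.
If it is in box 3 (prior 1/4): box 4 is available but not opened, probability 3/4; weight (1/4)·(3/4) = 3/16.
If it is in box 4 (prior 1/4): box 4 holds the prize so is unavailable; the host chooses uniformly among the 2 others, probability 1/2; weight (1/4)·(1/2) = 1/8.
The weights sum to 13/32.
So P(the gold coin in box 2 | the host opened box 1) = (3/32) / (13/32) = 3/13.

3/13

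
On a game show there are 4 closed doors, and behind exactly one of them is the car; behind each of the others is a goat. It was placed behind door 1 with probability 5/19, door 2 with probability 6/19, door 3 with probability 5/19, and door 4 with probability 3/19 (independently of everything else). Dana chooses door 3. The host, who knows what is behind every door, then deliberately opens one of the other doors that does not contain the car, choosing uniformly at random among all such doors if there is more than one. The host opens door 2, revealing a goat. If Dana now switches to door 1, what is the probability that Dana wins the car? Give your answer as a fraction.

Consider each possible location of the car in turn.
If it is behind door 1 (prior 5/19): the host has 2 equally likely choices, so probability 1/2; weight (5/19)·(1/2) = 5/38.
If it is behind door 2 (prior 6/19): the host opened door 2, so this case is ruled out; weight (6/19)·0 = 0.
If it is behind door 3 (prior 5/19): the host has 3 equally likely choices, so probability 1/3; weight (5/19)·(1/3) = 5/57.
If it is behind door 4 (prior 3/19): the host has 2 equally likely choices, so probability 1/2; weight (3/19)·(1/2) = 3/38.
The weights sum to 17/57.
So P(the car behind door 1 | the host opened door 2) = (5/38) / (17/57) = 15/34.

15/34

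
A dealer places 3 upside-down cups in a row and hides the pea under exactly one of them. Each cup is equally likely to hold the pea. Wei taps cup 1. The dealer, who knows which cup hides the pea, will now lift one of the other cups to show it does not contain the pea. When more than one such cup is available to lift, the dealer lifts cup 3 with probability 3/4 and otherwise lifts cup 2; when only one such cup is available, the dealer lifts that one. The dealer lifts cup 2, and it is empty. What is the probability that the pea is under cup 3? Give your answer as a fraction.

4/5

Condition on the true location of the pea.
If it is under cup 1 (prior 1/3): cup 3 is available but not opened, probability 1/4; weight (1/3)·(1/4) = 1/12.
If it is under cup 2 (prior 1/3): the dealer opened cup 2, so this case is ruled out; weight (1/3)·0 = 0.
If it is under cup 3 (prior 1/3): only cup 2 is available, probability 1; weight (1/3)·1 = 1/3.
The weights sum to 5/12.
So P(the pea under cup 3 | the dealer opened cup 2) = (1/3) / (5/12) = 4/5.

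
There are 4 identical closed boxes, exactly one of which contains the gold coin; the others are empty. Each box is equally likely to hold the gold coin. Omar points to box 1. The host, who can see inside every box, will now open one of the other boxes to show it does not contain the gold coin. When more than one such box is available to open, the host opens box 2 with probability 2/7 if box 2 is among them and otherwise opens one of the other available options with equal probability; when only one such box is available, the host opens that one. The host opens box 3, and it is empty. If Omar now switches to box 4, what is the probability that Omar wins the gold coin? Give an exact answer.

5/11

Consider each possible location of the gold coin in turn.
If it is in box 1 (prior 1/4): box 2 is available but not opened; box 3 gets probability (1 − 2/7)/2 = 5/14; weight (1/4)·(5/14) = 5/56.
If it is in box 2 (prior 1/4): box 2 holds the prize so is unavailable; the host chooses uniformly among the 2 others, probability 1/2; weight (1/4)·(1/2) = 1/8.
If it is in box 3 (prior 1/4): the host opened box 3, so this case is ruled out; weight (1/4)·0 = 0.
If it is in box 4 (prior 1/4): box 2 is available but not opened, probability 5/7; weight (1/4)·(5/7) = 5/28.
The weights sum to 11/28.
So P(the gold coin in box 4 | the host opened box 3) = (5/28) / (11/28) = 5/11.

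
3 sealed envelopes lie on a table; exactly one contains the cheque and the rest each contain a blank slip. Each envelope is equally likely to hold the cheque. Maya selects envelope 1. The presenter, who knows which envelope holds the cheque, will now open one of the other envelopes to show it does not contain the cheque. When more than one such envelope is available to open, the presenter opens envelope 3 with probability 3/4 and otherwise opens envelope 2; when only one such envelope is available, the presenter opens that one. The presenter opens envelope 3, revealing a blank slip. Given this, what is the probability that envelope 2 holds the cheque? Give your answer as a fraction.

4/7

Apply Bayes' rule, conditioning on where the cheque actually is.
If it is in envelope 1 (prior 1/3): envelope 3 is available, opened with probability 3/4; weight (1/3)·(3/4) = 1/4.
If it is in envelope 2 (prior 1/3): only envelope 3 is available, probability 1; weight (1/3)·1 = 1/3.
If it is in envelope 3 (prior 1/3): the presenter opened envelope 3, so this case is ruled out; weight (1/3)·0 = 0.
The weights sum to 7/12.
So P(the cheque in envelope 2 | the presenter opened envelope 3) = (1/3) / (7/12) = 4/7.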